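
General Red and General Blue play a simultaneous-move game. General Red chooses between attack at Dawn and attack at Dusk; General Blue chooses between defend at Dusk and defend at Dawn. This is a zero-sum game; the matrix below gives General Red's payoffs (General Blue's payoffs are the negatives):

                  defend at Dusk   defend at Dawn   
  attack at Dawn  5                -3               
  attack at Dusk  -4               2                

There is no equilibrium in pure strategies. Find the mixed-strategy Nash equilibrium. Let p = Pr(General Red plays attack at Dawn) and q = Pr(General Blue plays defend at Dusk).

General Blue's indifference between defend at Dusk and defend at Dawn determines General Red's mixing probability p:
  General Blue's payoff to defend at Dusk: p·(-5) + (1−p)·4 = -9p + 4
  General Blue's payoff to defend at Dawn: p·3 + (1−p)·(-2) = 5p - 2
  -9p + 4 = 5p - 2  ⇒  -14p = -6  ⇒  p = 3/7.
Set General Red's expected payoff from attack at Dawn equal to that from attack at Dusk:
  General Red's payoff to attack at Dawn: q·5 + (1−q)·(-3) = 8q - 3
  General Red's payoff to attack at Dusk: q·(-4) + (1−q)·2 = -6q + 2
  8q - 3 = -6q + 2  ⇒  14q = 5  ⇒  q = 5/14.

p = 3/7, q = 5/14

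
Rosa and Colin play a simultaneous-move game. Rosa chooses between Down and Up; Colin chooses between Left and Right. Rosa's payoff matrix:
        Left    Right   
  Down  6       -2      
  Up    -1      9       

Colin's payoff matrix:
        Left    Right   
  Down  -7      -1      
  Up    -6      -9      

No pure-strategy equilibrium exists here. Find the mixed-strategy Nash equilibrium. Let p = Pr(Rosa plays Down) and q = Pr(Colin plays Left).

In a mixed equilibrium Colin is indifferent between Left and Right; this condition fixes p.
  Colin's payoff from Left: p·(-7) + (1−p)·(-6) = -p - 6
  Colin's payoff from Right: p·(-1) + (1−p)·(-9) = 8p - 9
  -p - 6 = 8p - 9  ⇒  -9p = -3  ⇒  p = 1/3.
Set Rosa's expected payoff from Down equal to that from Up:
  Rosa's payoff to Down: q·6 + (1−q)·(-2) = 8q - 2
  Rosa's payoff to Up: q·(-1) + (1−q)·9 = -10q + 9
  8q - 2 = -10q + 9  ⇒  18q = 11  ⇒  q = 11/18.

p = 1/3, q = 11/18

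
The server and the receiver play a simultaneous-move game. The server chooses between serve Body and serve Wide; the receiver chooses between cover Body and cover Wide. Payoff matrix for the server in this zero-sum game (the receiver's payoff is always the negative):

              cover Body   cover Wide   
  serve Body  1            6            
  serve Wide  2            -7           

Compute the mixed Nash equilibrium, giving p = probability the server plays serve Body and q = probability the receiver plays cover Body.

p = 9/14, q = 13/14

The receiver's indifference between cover Body and cover Wide determines the server's mixing probability p:
  the receiver's payoff to cover Body: p·(-1) + (1−p)·(-2) = p - 2
  the receiver's payoff to cover Wide: p·(-6) + (1−p)·7 = -13p + 7
  p - 2 = -13p + 7  ⇒  14p = 9  ⇒  p = 9/14.
In a mixed equilibrium the server is indifferent between serve Body and serve Wide; this condition fixes q.
  the server's expected payoff from serve Body: q·1 + (1−q)·6 = -5q + 6
  the server's expected payoff from serve Wide: q·2 + (1−q)·(-7) = 9q - 7
  -5q + 6 = 9q - 7  ⇒  -14q = -13  ⇒  q = 13/14.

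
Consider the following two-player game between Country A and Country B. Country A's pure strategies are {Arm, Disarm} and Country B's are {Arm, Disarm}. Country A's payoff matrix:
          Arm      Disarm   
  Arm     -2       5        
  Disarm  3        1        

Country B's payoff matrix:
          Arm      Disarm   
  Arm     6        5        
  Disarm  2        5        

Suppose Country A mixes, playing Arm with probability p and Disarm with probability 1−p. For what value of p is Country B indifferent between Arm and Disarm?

p = 3/4

For Country B to be willing to mix, Country B must be indifferent between Arm and Disarm, which pins down Country A's mix.
  Country B's payoff from Arm: p·6 + (1−p)·2 = 4p + 2
  Country B's payoff from Disarm: p·5 + (1−p)·5 = 5
  4p + 2 = 5  ⇒  4p = 3  ⇒  p = 3/4.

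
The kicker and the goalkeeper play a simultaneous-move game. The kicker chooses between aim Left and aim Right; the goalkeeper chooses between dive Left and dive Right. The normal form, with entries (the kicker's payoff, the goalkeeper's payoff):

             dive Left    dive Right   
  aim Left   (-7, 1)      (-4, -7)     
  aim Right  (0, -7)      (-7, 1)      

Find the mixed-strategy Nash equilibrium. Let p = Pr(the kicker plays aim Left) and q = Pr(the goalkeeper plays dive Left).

The goalkeeper's indifference between dive Left and dive Right determines the kicker's mixing probability p:
  the goalkeeper's expected payoff from dive Left: p·1 + (1−p)·(-7) = 8p - 7
  the goalkeeper's expected payoff from dive Right: p·(-7) + (1−p)·1 = -8p + 1
  8p - 7 = -8p + 1  ⇒  16p = 8  ⇒  p = 1/2.
In a mixed equilibrium the kicker is indifferent between aim Left and aim Right; this condition fixes q.
  the kicker's expected payoff from aim Left: q·(-7) + (1−q)·(-4) = -3q - 4
  the kicker's expected payoff from aim Right: q·0 + (1−q)·(-7) = 7q - 7
  -3q - 4 = 7q - 7  ⇒  -10q = -3  ⇒  q = 3/10.

p = 1/2, q = 3/10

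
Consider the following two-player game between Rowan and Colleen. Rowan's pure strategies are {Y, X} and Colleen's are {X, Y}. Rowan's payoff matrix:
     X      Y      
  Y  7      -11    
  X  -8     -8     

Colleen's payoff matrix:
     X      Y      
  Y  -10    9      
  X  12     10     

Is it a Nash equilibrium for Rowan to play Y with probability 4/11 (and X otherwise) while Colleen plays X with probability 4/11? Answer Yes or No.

No

Given Rowan's mix p = 4/11, Colleen's payoff from X is 4 but from Y is 106/11. Colleen strictly prefers Y, so Colleen would not mix.
So the proposed profile is not a Nash equilibrium.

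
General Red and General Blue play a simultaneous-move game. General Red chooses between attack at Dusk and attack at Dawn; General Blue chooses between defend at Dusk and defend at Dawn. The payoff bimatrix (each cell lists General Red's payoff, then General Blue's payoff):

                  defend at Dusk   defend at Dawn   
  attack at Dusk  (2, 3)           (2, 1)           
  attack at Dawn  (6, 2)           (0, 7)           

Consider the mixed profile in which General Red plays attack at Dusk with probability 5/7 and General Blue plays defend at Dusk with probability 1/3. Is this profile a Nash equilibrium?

Yes

Check General Blue's indifference given General Red's mix p = 5/7:
  payoff from defend at Dusk = 19/7; payoff from defend at Dawn = 19/7 — equal.
Check General Red's indifference given General Blue's mix q = 1/3:
  payoff from attack at Dusk = 2; payoff from attack at Dawn = 2 — equal.
Both players are indifferent, so neither can profitably deviate.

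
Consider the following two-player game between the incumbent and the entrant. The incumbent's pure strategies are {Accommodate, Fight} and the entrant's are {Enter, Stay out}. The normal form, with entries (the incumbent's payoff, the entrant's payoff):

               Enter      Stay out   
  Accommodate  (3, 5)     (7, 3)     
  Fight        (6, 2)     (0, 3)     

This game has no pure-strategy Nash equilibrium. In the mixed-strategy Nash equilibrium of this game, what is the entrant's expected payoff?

3

The incumbent's mix must leave the entrant indifferent between Enter and Stay out.
  the entrant's expected payoff from Enter: p·5 + (1−p)·2 = 3p + 2
  the entrant's expected payoff from Stay out: p·3 + (1−p)·3 = 3
  3p + 2 = 3  ⇒  3p = 1  ⇒  p = 1/3.
At equilibrium the entrant is indifferent across columns, so the entrant's payoff equals the payoff from Enter: (1/3)·5 + (2/3)·2 = 3.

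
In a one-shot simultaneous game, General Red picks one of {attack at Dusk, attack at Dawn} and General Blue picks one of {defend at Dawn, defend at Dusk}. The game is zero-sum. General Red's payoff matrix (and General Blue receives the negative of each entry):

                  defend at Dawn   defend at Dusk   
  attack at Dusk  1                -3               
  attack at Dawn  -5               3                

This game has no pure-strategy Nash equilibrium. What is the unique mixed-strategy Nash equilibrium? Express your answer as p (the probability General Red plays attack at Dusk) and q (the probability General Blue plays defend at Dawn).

p = 2/3, q = 1/2

In a mixed equilibrium General Blue is indifferent between defend at Dawn and defend at Dusk; this condition fixes p.
  General Blue's payoff from defend at Dawn: p·(-1) + (1−p)·5 = -6p + 5
  General Blue's payoff from defend at Dusk: p·3 + (1−p)·(-3) = 6p - 3
  -6p + 5 = 6p - 3  ⇒  -12p = -8  ⇒  p = 2/3.
General Blue's mix must leave General Red indifferent between attack at Dusk and attack at Dawn.
  General Red's payoff to attack at Dusk: q·1 + (1−q)·(-3) = 4q - 3
  General Red's payoff to attack at Dawn: q·(-5) + (1−q)·3 = -8q + 3
  4q - 3 = -8q + 3  ⇒  12q = 6  ⇒  q = 1/2.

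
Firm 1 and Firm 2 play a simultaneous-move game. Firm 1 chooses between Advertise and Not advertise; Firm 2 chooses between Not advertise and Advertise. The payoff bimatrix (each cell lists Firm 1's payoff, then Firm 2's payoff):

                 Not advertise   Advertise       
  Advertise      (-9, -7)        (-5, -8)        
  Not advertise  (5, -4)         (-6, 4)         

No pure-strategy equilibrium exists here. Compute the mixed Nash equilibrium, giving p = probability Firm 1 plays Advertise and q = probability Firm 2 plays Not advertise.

For Firm 2 to be willing to mix, Firm 2 must be indifferent between Not advertise and Advertise, which pins down Firm 1's mix.
  Firm 2's payoff to Not advertise: p·(-7) + (1−p)·(-4) = -3p - 4
  Firm 2's payoff to Advertise: p·(-8) + (1−p)·4 = -12p + 4
  -3p - 4 = -12p + 4  ⇒  9p = 8  ⇒  p = 8/9.
For Firm 1 to be willing to mix, Firm 1 must be indifferent between Advertise and Not advertise, which pins down Firm 2's mix.
  Firm 1's expected payoff from Advertise: q·(-9) + (1−q)·(-5) = -4q - 5
  Firm 1's expected payoff from Not advertise: q·5 + (1−q)·(-6) = 11q - 6
  -4q - 5 = 11q - 6  ⇒  -15q = -1  ⇒  q = 1/15.

p = 8/9, q = 1/15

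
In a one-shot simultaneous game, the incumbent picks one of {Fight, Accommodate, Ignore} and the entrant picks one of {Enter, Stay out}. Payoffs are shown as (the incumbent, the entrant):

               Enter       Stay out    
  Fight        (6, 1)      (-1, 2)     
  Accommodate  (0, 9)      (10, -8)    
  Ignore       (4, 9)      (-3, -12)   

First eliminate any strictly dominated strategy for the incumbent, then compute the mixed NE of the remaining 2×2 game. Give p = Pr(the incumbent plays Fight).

The incumbent's strategy Ignore is strictly dominated by Fight: 6 > 4 and -1 > -3. Eliminate Ignore.
The entrant's indifference between Enter and Stay out determines the incumbent's mixing probability p:
  the entrant's expected payoff from Enter: p·1 + (1−p)·9 = -8p + 9
  the entrant's expected payoff from Stay out: p·2 + (1−p)·(-8) = 10p - 8
  -8p + 9 = 10p - 8  ⇒  -18p = -17  ⇒  p = 17/18.

p = 17/18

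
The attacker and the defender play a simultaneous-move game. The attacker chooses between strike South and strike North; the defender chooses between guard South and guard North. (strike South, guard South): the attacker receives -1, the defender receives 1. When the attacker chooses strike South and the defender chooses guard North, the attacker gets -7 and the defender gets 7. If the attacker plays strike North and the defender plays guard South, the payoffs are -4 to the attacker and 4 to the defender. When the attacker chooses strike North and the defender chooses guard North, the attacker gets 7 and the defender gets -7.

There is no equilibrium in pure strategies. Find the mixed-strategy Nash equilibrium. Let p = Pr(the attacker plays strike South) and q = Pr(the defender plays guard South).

Set the defender's expected payoff from guard South equal to that from guard North:
  the defender's payoff from guard South: p·1 + (1−p)·4 = -3p + 4
  the defender's payoff from guard North: p·7 + (1−p)·(-7) = 14p - 7
  -3p + 4 = 14p - 7  ⇒  -17p = -11  ⇒  p = 11/17.
The defender's mix must leave the attacker indifferent between strike South and strike North.
  the attacker's payoff from strike South: q·(-1) + (1−q)·(-7) = 6q - 7
  the attacker's payoff from strike North: q·(-4) + (1−q)·7 = -11q + 7
  6q - 7 = -11q + 7  ⇒  17q = 14  ⇒  q = 14/17.

p = 11/17, q = 14/17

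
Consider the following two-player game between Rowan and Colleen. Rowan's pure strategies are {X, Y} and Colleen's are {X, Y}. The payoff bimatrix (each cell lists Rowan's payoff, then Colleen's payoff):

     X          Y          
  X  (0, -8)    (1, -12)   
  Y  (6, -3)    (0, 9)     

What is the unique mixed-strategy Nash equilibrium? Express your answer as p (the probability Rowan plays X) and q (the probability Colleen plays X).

p = 3/4, q = 1/7

Set Colleen's expected payoff from X equal to that from Y:
  Colleen's payoff to X: p·(-8) + (1−p)·(-3) = -5p - 3
  Colleen's payoff to Y: p·(-12) + (1−p)·9 = -21p + 9
  -5p - 3 = -21p + 9  ⇒  16p = 12  ⇒  p = 3/4.
Rowan's indifference between X and Y determines Colleen's mixing probability q:
  Rowan's payoff from X: q·0 + (1−q)·1 = -q + 1
  Rowan's payoff from Y: q·6 + (1−q)·0 = 6q
  -q + 1 = 6q  ⇒  -7q = -1  ⇒  q = 1/7.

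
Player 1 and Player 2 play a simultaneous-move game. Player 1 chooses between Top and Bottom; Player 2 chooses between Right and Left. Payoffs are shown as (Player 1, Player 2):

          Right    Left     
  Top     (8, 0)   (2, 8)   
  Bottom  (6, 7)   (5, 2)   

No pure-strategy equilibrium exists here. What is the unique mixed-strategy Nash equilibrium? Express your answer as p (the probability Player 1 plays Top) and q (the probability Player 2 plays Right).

p = 5/13, q = 3/5

Player 1's mix must leave Player 2 indifferent between Right and Left.
  Player 2's payoff from Right: p·0 + (1−p)·7 = -7p + 7
  Player 2's payoff from Left: p·8 + (1−p)·2 = 6p + 2
  -7p + 7 = 6p + 2  ⇒  -13p = -5  ⇒  p = 5/13.
Set Player 1's expected payoff from Top equal to that from Bottom:
  Player 1's payoff to Top: q·8 + (1−q)·2 = 6q + 2
  Player 1's payoff to Bottom: q·6 + (1−q)·5 = q + 5
  6q + 2 = q + 5  ⇒  5q = 3  ⇒  q = 3/5.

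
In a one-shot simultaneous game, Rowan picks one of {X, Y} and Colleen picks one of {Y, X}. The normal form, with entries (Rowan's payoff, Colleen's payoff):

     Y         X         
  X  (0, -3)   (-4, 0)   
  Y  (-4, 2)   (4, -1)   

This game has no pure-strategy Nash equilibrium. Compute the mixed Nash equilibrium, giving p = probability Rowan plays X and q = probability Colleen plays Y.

p = 1/2, q = 2/3

In a mixed equilibrium Colleen is indifferent between Y and X; this condition fixes p.
  Colleen's payoff to Y: p·(-3) + (1−p)·2 = -5p + 2
  Colleen's payoff to X: p·0 + (1−p)·(-1) = p - 1
  -5p + 2 = p - 1  ⇒  -6p = -3  ⇒  p = 1/2.
Colleen's mix must leave Rowan indifferent between X and Y.
  Rowan's payoff to X: q·0 + (1−q)·(-4) = 4q - 4
  Rowan's payoff to Y: q·(-4) + (1−q)·4 = -8q + 4
  4q - 4 = -8q + 4  ⇒  12q = 8  ⇒  q = 2/3.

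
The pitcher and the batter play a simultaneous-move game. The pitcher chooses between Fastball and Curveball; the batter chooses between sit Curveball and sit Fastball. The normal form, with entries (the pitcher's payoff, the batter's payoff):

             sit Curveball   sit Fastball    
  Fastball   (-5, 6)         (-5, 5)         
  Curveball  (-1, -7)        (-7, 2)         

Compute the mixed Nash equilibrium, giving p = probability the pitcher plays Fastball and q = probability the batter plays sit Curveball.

The batter's indifference between sit Curveball and sit Fastball determines the pitcher's mixing probability p:
  the batter's expected payoff from sit Curveball: p·6 + (1−p)·(-7) = 13p - 7
  the batter's expected payoff from sit Fastball: p·5 + (1−p)·2 = 3p + 2
  13p - 7 = 3p + 2  ⇒  10p = 9  ⇒  p = 9/10.
For the pitcher to be willing to mix, the pitcher must be indifferent between Fastball and Curveball, which pins down the batter's mix.
  the pitcher's expected payoff from Fastball: q·(-5) + (1−q)·(-5) = -5
  the pitcher's expected payoff from Curveball: q·(-1) + (1−q)·(-7) = 6q - 7
  -5 = 6q - 7  ⇒  -6q = -2  ⇒  q = 1/3.

p = 9/10, q = 1/3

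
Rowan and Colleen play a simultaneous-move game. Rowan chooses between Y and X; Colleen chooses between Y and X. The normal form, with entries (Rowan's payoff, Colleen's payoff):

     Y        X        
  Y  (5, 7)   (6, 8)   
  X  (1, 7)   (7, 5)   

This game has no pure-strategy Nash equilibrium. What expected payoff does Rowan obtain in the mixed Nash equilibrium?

29/5

Rowan's indifference between Y and X determines Colleen's mixing probability q:
  Rowan's payoff to Y: q·5 + (1−q)·6 = -q + 6
  Rowan's payoff to X: q·1 + (1−q)·7 = -6q + 7
  -q + 6 = -6q + 7  ⇒  5q = 1  ⇒  q = 1/5.
At equilibrium Rowan is indifferent across rows, so Rowan's payoff equals the payoff from Y: (1/5)·5 + (4/5)·6 = 29/5.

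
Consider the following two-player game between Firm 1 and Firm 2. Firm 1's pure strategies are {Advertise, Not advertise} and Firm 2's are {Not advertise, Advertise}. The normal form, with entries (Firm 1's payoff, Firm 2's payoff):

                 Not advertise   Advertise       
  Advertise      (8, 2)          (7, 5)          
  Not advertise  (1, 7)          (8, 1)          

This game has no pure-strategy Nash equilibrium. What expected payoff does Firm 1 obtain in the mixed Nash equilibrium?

57/8

Firm 2's mix must leave Firm 1 indifferent between Advertise and Not advertise.
  Firm 1's payoff to Advertise: q·8 + (1−q)·7 = q + 7
  Firm 1's payoff to Not advertise: q·1 + (1−q)·8 = -7q + 8
  q + 7 = -7q + 8  ⇒  8q = 1  ⇒  q = 1/8.
At equilibrium Firm 1 is indifferent across rows, so Firm 1's payoff equals the payoff from Advertise: (1/8)·8 + (7/8)·7 = 57/8.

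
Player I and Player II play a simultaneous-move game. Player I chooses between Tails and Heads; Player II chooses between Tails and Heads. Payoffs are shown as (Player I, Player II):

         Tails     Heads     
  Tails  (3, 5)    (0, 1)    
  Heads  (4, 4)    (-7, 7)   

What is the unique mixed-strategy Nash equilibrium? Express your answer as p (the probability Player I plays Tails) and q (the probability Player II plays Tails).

p = 3/7, q = 7/8

Player II's indifference between Tails and Heads determines Player I's mixing probability p:
  Player II's payoff to Tails: p·5 + (1−p)·4 = p + 4
  Player II's payoff to Heads: p·1 + (1−p)·7 = -6p + 7
  p + 4 = -6p + 7  ⇒  7p = 3  ⇒  p = 3/7.
Set Player I's expected payoff from Tails equal to that from Heads:
  Player I's payoff to Tails: q·3 + (1−q)·0 = 3q
  Player I's payoff to Heads: q·4 + (1−q)·(-7) = 11q - 7
  3q = 11q - 7  ⇒  -8q = -7  ⇒  q = 7/8.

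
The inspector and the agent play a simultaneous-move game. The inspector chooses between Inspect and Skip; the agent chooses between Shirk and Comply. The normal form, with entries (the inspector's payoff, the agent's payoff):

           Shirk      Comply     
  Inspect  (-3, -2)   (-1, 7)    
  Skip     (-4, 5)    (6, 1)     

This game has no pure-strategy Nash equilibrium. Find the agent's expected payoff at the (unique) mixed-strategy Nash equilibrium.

37/13

For the agent to be willing to mix, the agent must be indifferent between Shirk and Comply, which pins down the inspector's mix.
  the agent's payoff from Shirk: p·(-2) + (1−p)·5 = -7p + 5
  the agent's payoff from Comply: p·7 + (1−p)·1 = 6p + 1
  -7p + 5 = 6p + 1  ⇒  -13p = -4  ⇒  p = 4/13.
At equilibrium the agent is indifferent across columns, so the agent's payoff equals the payoff from Shirk: (4/13)·(-2) + (9/13)·5 = 37/13.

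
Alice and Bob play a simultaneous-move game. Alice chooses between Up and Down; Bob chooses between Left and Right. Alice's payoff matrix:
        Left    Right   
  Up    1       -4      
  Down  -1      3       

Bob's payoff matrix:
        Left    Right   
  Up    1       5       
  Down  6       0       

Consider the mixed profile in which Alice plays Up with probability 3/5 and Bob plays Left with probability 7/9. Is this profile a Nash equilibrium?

Yes

Check Bob's indifference given Alice's mix p = 3/5:
  payoff from Left = 3; payoff from Right = 3 — equal.
Check Alice's indifference given Bob's mix q = 7/9:
  payoff from Up = -1/9; payoff from Down = -1/9 — equal.
Both players are indifferent, so neither can profitably deviate.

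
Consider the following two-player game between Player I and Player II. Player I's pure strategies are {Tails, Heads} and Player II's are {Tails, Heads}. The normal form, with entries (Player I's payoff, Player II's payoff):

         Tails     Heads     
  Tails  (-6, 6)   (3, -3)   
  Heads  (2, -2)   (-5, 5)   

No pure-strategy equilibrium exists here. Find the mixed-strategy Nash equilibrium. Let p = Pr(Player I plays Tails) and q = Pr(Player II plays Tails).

p = 7/16, q = 1/2

Set Player II's expected payoff from Tails equal to that from Heads:
  Player II's payoff to Tails: p·6 + (1−p)·(-2) = 8p - 2
  Player II's payoff to Heads: p·(-3) + (1−p)·5 = -8p + 5
  8p - 2 = -8p + 5  ⇒  16p = 7  ⇒  p = 7/16.
For Player I to be willing to mix, Player I must be indifferent between Tails and Heads, which pins down Player II's mix.
  Player I's expected payoff from Tails: q·(-6) + (1−q)·3 = -9q + 3
  Player I's expected payoff from Heads: q·2 + (1−q)·(-5) = 7q - 5
  -9q + 3 = 7q - 5  ⇒  -16q = -8  ⇒  q = 1/2.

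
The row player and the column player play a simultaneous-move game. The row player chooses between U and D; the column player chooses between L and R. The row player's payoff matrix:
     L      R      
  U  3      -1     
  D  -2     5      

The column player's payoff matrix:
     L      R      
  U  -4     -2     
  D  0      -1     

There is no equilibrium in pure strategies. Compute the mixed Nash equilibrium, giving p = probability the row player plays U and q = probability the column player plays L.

For the column player to be willing to mix, the column player must be indifferent between L and R, which pins down the row player's mix.
  the column player's payoff to L: p·(-4) + (1−p)·0 = -4p
  the column player's payoff to R: p·(-2) + (1−p)·(-1) = -p - 1
  -4p = -p - 1  ⇒  -3p = -1  ⇒  p = 1/3.
The column player's mix must leave the row player indifferent between U and D.
  the row player's payoff to U: q·3 + (1−q)·(-1) = 4q - 1
  the row player's payoff to D: q·(-2) + (1−q)·5 = -7q + 5
  4q - 1 = -7q + 5  ⇒  11q = 6  ⇒  q = 6/11.

p = 1/3, q = 6/11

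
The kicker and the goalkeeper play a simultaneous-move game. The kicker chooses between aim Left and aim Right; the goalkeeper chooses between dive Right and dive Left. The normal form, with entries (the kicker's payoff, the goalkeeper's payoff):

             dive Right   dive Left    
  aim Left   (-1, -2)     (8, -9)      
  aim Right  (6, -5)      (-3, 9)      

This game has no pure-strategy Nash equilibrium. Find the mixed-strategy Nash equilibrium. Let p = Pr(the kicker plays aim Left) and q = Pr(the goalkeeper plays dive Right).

p = 2/3, q = 11/18

For the goalkeeper to be willing to mix, the goalkeeper must be indifferent between dive Right and dive Left, which pins down the kicker's mix.
  the goalkeeper's expected payoff from dive Right: p·(-2) + (1−p)·(-5) = 3p - 5
  the goalkeeper's expected payoff from dive Left: p·(-9) + (1−p)·9 = -18p + 9
  3p - 5 = -18p + 9  ⇒  21p = 14  ⇒  p = 2/3.
In a mixed equilibrium the kicker is indifferent between aim Left and aim Right; this condition fixes q.
  the kicker's payoff from aim Left: q·(-1) + (1−q)·8 = -9q + 8
  the kicker's payoff from aim Right: q·6 + (1−q)·(-3) = 9q - 3
  -9q + 8 = 9q - 3  ⇒  -18q = -11  ⇒  q = 11/18.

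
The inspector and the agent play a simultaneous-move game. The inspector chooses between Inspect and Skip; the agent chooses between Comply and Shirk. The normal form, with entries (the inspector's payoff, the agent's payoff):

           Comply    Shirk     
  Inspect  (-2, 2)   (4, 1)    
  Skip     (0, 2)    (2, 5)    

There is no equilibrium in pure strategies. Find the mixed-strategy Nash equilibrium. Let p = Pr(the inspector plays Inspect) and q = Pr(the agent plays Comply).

For the agent to be willing to mix, the agent must be indifferent between Comply and Shirk, which pins down the inspector's mix.
  the agent's payoff to Comply: p·2 + (1−p)·2 = 2
  the agent's payoff to Shirk: p·1 + (1−p)·5 = -4p + 5
  2 = -4p + 5  ⇒  4p = 3  ⇒  p = 3/4.
For the inspector to be willing to mix, the inspector must be indifferent between Inspect and Skip, which pins down the agent's mix.
  the inspector's payoff from Inspect: q·(-2) + (1−q)·4 = -6q + 4
  the inspector's payoff from Skip: q·0 + (1−q)·2 = -2q + 2
  -6q + 4 = -2q + 2  ⇒  -4q = -2  ⇒  q = 1/2.

p = 3/4, q = 1/2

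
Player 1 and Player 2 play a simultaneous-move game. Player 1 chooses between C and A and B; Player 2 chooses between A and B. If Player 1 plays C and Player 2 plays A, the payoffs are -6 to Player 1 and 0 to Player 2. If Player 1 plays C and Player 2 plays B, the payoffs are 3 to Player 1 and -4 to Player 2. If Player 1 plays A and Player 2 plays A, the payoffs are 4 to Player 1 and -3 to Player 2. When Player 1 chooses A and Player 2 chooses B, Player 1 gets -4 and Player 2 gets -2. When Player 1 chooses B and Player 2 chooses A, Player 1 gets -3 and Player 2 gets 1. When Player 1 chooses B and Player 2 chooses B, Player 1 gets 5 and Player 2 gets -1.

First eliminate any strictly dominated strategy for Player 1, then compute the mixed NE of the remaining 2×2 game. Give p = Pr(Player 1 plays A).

Player 1's strategy C is strictly dominated by B: -3 > -6 and 5 > 3. Eliminate C.
In a mixed equilibrium Player 2 is indifferent between A and B; this condition fixes p.
  Player 2's expected payoff from A: p·(-3) + (1−p)·1 = -4p + 1
  Player 2's expected payoff from B: p·(-2) + (1−p)·(-1) = -p - 1
  -4p + 1 = -p - 1  ⇒  -3p = -2  ⇒  p = 2/3.

p = 2/3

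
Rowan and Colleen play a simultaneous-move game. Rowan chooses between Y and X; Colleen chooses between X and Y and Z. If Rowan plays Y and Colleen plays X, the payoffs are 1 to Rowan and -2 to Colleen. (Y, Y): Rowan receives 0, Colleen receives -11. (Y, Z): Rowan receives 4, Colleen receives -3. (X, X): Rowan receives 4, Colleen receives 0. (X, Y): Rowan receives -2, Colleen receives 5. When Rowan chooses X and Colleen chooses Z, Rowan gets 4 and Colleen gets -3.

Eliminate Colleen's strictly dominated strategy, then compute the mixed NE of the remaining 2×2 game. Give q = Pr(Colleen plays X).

q = 2/5

Colleen's strategy Z is strictly dominated by X: -2 > -3 and 0 > -3. Eliminate Z.
Colleen's mix must leave Rowan indifferent between Y and X.
  Rowan's payoff to Y: q·1 + (1−q)·0 = q
  Rowan's payoff to X: q·4 + (1−q)·(-2) = 6q - 2
  q = 6q - 2  ⇒  -5q = -2  ⇒  q = 2/5.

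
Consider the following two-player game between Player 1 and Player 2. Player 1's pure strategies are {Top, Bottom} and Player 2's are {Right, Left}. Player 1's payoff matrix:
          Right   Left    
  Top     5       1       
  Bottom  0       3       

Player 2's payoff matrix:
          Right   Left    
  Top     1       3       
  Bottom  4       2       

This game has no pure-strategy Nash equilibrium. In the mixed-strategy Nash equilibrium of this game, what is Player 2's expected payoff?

5/2

For Player 2 to be willing to mix, Player 2 must be indifferent between Right and Left, which pins down Player 1's mix.
  Player 2's expected payoff from Right: p·1 + (1−p)·4 = -3p + 4
  Player 2's expected payoff from Left: p·3 + (1−p)·2 = p + 2
  -3p + 4 = p + 2  ⇒  -4p = -2  ⇒  p = 1/2.
At equilibrium Player 2 is indifferent across columns, so Player 2's payoff equals the payoff from Right: (1/2)·1 + (1/2)·4 = 5/2.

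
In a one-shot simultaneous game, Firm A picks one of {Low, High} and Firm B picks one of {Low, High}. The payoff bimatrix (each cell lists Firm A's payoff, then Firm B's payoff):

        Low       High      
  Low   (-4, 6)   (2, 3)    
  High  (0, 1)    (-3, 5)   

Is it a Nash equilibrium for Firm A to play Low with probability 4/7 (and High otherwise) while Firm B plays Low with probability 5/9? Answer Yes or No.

Yes

Check Firm B's indifference given Firm A's mix p = 4/7:
  payoff from Low = 27/7; payoff from High = 27/7 — equal.
Check Firm A's indifference given Firm B's mix q = 5/9:
  payoff from Low = -4/3; payoff from High = -4/3 — equal.
Both players are indifferent, so neither can profitably deviate.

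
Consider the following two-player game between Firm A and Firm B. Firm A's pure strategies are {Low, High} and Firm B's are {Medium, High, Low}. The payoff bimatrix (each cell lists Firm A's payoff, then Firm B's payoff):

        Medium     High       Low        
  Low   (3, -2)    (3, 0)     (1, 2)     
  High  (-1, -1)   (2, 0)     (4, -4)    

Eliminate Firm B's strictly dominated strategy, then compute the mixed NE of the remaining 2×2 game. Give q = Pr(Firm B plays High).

Firm B's strategy Medium is strictly dominated by High: 0 > -2 and 0 > -1. Eliminate Medium.
Firm B's mix must leave Firm A indifferent between Low and High.
  Firm A's expected payoff from Low: q·3 + (1−q)·1 = 2q + 1
  Firm A's expected payoff from High: q·2 + (1−q)·4 = -2q + 4
  2q + 1 = -2q + 4  ⇒  4q = 3  ⇒  q = 3/4.

q = 3/4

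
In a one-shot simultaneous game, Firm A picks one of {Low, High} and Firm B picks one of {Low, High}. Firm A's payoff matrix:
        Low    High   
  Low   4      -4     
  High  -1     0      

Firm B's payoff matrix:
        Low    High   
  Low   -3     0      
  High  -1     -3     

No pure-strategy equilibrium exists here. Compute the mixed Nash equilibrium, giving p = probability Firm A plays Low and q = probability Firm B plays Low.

p = 2/5, q = 4/9

In a mixed equilibrium Firm B is indifferent between Low and High; this condition fixes p.
  Firm B's payoff to Low: p·(-3) + (1−p)·(-1) = -2p - 1
  Firm B's payoff to High: p·0 + (1−p)·(-3) = 3p - 3
  -2p - 1 = 3p - 3  ⇒  -5p = -2  ⇒  p = 2/5.
For Firm A to be willing to mix, Firm A must be indifferent between Low and High, which pins down Firm B's mix.
  Firm A's payoff to Low: q·4 + (1−q)·(-4) = 8q - 4
  Firm A's payoff to High: q·(-1) + (1−q)·0 = -q
  8q - 4 = -q  ⇒  9q = 4  ⇒  q = 4/9.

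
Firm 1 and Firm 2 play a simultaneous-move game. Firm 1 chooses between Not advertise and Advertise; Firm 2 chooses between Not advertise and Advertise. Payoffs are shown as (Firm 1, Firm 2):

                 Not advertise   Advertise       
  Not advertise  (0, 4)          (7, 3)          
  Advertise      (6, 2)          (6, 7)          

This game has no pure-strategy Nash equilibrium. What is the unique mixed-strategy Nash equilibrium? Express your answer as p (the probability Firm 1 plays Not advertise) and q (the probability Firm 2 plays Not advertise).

p = 5/6, q = 1/7

Set Firm 2's expected payoff from Not advertise equal to that from Advertise:
  Firm 2's expected payoff from Not advertise: p·4 + (1−p)·2 = 2p + 2
  Firm 2's expected payoff from Advertise: p·3 + (1−p)·7 = -4p + 7
  2p + 2 = -4p + 7  ⇒  6p = 5  ⇒  p = 5/6.
Set Firm 1's expected payoff from Not advertise equal to that from Advertise:
  Firm 1's payoff to Not advertise: q·0 + (1−q)·7 = -7q + 7
  Firm 1's payoff to Advertise: q·6 + (1−q)·6 = 6
  -7q + 7 = 6  ⇒  -7q = -1  ⇒  q = 1/7.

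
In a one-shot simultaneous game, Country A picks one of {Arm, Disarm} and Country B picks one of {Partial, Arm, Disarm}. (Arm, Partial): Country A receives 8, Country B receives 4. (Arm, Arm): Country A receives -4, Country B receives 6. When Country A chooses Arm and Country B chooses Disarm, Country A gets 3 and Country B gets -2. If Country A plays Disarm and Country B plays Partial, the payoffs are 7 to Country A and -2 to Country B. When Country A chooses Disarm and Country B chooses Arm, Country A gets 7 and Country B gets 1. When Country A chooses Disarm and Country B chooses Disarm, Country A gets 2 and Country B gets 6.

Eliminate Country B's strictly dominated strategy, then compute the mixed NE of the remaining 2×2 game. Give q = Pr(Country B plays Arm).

q = 1/12

Country B's strategy Partial is strictly dominated by Arm: 6 > 4 and 1 > -2. Eliminate Partial.
Country A's indifference between Arm and Disarm determines Country B's mixing probability q:
  Country A's expected payoff from Arm: q·(-4) + (1−q)·3 = -7q + 3
  Country A's expected payoff from Disarm: q·7 + (1−q)·2 = 5q + 2
  -7q + 3 = 5q + 2  ⇒  -12q = -1  ⇒  q = 1/12.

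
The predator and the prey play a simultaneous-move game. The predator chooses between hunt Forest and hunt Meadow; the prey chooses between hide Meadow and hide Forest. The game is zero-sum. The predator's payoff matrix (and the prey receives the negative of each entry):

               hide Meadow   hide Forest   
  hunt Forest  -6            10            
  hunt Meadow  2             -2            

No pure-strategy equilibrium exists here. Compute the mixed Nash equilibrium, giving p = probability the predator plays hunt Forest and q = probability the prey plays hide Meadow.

p = 1/5, q = 3/5

For the prey to be willing to mix, the prey must be indifferent between hide Meadow and hide Forest, which pins down the predator's mix.
  the prey's payoff from hide Meadow: p·6 + (1−p)·(-2) = 8p - 2
  the prey's payoff from hide Forest: p·(-10) + (1−p)·2 = -12p + 2
  8p - 2 = -12p + 2  ⇒  20p = 4  ⇒  p = 1/5.
The predator's indifference between hunt Forest and hunt Meadow determines the prey's mixing probability q:
  the predator's expected payoff from hunt Forest: q·(-6) + (1−q)·10 = -16q + 10
  the predator's expected payoff from hunt Meadow: q·2 + (1−q)·(-2) = 4q - 2
  -16q + 10 = 4q - 2  ⇒  -20q = -12  ⇒  q = 3/5.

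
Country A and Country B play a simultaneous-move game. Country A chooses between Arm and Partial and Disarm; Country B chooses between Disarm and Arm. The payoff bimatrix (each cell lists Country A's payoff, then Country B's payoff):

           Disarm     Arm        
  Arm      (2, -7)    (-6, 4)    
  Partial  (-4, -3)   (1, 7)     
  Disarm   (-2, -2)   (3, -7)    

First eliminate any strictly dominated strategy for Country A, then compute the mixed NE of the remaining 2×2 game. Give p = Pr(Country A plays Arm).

p = 5/16

Country A's strategy Partial is strictly dominated by Disarm: -2 > -4 and 3 > 1. Eliminate Partial.
Set Country B's expected payoff from Disarm equal to that from Arm:
  Country B's payoff from Disarm: p·(-7) + (1−p)·(-2) = -5p - 2
  Country B's payoff from Arm: p·4 + (1−p)·(-7) = 11p - 7
  -5p - 2 = 11p - 7  ⇒  -16p = -5  ⇒  p = 5/16.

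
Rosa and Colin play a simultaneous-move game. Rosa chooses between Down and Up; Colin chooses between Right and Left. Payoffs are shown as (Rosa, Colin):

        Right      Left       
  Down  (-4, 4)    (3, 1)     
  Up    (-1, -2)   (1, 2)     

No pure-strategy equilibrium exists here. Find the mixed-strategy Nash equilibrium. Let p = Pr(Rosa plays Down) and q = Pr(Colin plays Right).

p = 4/7, q = 2/5

Rosa's mix must leave Colin indifferent between Right and Left.
  Colin's payoff from Right: p·4 + (1−p)·(-2) = 6p - 2
  Colin's payoff from Left: p·1 + (1−p)·2 = -p + 2
  6p - 2 = -p + 2  ⇒  7p = 4  ⇒  p = 4/7.
Rosa's indifference between Down and Up determines Colin's mixing probability q:
  Rosa's payoff from Down: q·(-4) + (1−q)·3 = -7q + 3
  Rosa's payoff from Up: q·(-1) + (1−q)·1 = -2q + 1
  -7q + 3 = -2q + 1  ⇒  -5q = -2  ⇒  q = 2/5.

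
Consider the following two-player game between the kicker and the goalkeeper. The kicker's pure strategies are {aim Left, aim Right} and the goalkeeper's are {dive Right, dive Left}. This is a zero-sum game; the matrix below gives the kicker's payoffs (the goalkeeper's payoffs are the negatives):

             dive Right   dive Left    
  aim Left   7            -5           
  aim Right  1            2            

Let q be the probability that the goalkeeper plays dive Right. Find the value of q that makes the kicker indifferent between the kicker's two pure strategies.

The goalkeeper's mix must leave the kicker indifferent between aim Left and aim Right.
  the kicker's expected payoff from aim Left: q·7 + (1−q)·(-5) = 12q - 5
  the kicker's expected payoff from aim Right: q·1 + (1−q)·2 = -q + 2
  12q - 5 = -q + 2  ⇒  13q = 7  ⇒  q = 7/13.

q = 7/13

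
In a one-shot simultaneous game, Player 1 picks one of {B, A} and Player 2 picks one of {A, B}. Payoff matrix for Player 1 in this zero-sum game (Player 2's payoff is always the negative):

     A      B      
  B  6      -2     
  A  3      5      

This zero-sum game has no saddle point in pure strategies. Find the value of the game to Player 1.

Player 2's mix must leave Player 1 indifferent between B and A.
  Player 1's expected payoff from B: q·6 + (1−q)·(-2) = 8q - 2
  Player 1's expected payoff from A: q·3 + (1−q)·5 = -2q + 5
  8q - 2 = -2q + 5  ⇒  10q = 7  ⇒  q = 7/10.
The value is Player 1's expected payoff against this mix (using B): (7/10)·6 + (3/10)·(-2) = 18/5.

v = 18/5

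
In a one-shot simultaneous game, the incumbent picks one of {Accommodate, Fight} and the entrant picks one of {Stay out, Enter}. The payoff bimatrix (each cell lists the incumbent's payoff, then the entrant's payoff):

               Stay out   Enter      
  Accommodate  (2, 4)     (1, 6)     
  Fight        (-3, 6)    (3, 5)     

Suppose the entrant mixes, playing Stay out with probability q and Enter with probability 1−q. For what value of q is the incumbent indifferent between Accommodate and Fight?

q = 2/7

Set the incumbent's expected payoff from Accommodate equal to that from Fight:
  the incumbent's expected payoff from Accommodate: q·2 + (1−q)·1 = q + 1
  the incumbent's expected payoff from Fight: q·(-3) + (1−q)·3 = -6q + 3
  q + 1 = -6q + 3  ⇒  7q = 2  ⇒  q = 2/7.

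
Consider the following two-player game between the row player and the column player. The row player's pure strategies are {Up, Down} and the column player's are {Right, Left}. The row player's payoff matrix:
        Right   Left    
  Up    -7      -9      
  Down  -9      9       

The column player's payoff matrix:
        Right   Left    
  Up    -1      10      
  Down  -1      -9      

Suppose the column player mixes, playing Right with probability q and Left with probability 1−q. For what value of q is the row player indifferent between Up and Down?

Set the row player's expected payoff from Up equal to that from Down:
  the row player's payoff from Up: q·(-7) + (1−q)·(-9) = 2q - 9
  the row player's payoff from Down: q·(-9) + (1−q)·9 = -18q + 9
  2q - 9 = -18q + 9  ⇒  20q = 18  ⇒  q = 9/10.

q = 9/10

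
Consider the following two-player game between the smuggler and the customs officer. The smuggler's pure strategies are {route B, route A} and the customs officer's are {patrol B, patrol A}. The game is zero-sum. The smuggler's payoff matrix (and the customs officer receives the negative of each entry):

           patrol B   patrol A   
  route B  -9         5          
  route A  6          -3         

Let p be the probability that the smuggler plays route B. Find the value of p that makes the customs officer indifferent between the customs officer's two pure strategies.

The customs officer's indifference between patrol B and patrol A determines the smuggler's mixing probability p:
  the customs officer's payoff to patrol B: p·9 + (1−p)·(-6) = 15p - 6
  the customs officer's payoff to patrol A: p·(-5) + (1−p)·3 = -8p + 3
  15p - 6 = -8p + 3  ⇒  23p = 9  ⇒  p = 9/23.

p = 9/23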